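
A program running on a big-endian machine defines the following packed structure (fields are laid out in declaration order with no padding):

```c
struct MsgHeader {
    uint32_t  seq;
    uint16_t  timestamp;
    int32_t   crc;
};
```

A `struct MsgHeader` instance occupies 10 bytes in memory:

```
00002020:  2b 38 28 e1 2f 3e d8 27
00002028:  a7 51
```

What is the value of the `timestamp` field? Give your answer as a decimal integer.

`timestamp` follows `seq` (4 bytes), so it starts at byte offset 4 and occupies 2 bytes.
Bytes at offsets 4..5: 2F 3E.
Big-endian: lowest address holds the most-significant byte.
The bytes are already most-significant first: 0x2F3E.
0x2F3E = 12094.

12094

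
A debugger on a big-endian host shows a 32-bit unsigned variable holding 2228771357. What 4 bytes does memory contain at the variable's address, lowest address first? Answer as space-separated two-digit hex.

2228771357 in hexadecimal, padded to 32 bits, is 0x84D85A1D.
Split into bytes (most-significant first): 84 D8 5A 1D.
In big-endian order the high byte comes first in memory.
So the memory order matches the most-significant-first order: 84 D8 5A 1D.

84 D8 5A 1D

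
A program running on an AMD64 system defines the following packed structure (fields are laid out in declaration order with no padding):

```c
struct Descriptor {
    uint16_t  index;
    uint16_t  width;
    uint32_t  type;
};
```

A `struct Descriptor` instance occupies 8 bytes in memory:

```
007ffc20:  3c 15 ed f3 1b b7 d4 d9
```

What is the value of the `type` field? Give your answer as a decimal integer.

`type` follows `index` (2 B), `width` (2 B), so it starts at offset 2 + 2 = 4 and occupies 4 bytes.
Bytes at offsets 4..7: 1B B7 D4 D9.
In little-endian order the low byte comes first in memory.
Reassemble most-significant byte first: D9 D4 B7 1B → 0xD9D4B71B.
0xD9D4B71B = 3654596379.

3654596379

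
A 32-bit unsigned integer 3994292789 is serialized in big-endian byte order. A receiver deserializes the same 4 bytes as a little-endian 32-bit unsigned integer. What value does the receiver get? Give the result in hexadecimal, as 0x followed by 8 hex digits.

3994292789 in 32-bit hexadecimal is 0xEE141235.
Stored big-endian, the bytes at ascending addresses are EE 14 12 35.
Read back as little-endian, the first byte is least significant, giving 0x351214EE.

0x351214EE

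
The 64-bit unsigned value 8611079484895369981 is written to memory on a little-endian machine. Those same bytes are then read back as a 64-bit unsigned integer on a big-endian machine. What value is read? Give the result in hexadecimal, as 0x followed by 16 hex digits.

8611079484895369981 in 64-bit hexadecimal is 0x7780B32B05D79AFD.
Stored little-endian, the bytes at ascending addresses are FD 9A D7 05 2B B3 80 77.
Read back as big-endian, the last byte is least significant, giving 0xFD9AD7052BB38077.

0xFD9AD7052BB38077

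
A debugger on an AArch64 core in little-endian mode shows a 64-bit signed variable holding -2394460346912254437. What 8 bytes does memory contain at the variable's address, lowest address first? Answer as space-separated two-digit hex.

1B 56 89 39 00 2B C5 DE

Two's complement of -2394460346912254437 in 64 bits: 2394460346912254437 = 0x213AD4FFC676A9E5; invert → 0xDEC52B003989561A; add 1 → 0xDEC52B003989561B.
Split into bytes (most-significant first): DE C5 2B 00 39 89 56 1B.
In little-endian order the low byte comes first in memory.
So at ascending addresses the bytes are 1B 56 89 39 00 2B C5 DE.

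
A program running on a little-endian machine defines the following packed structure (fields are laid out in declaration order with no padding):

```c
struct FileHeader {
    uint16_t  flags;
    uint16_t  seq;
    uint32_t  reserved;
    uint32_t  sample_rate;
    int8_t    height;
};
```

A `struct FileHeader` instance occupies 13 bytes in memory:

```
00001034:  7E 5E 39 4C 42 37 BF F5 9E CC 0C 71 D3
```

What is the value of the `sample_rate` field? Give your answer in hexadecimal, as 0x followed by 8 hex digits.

`sample_rate` follows `flags` (2 B), `seq` (2 B), `reserved` (4 B), so it starts at offset 2 + 2 + 4 = 8 and occupies 4 bytes.
Bytes at offsets 8..11: 9E CC 0C 71.
Little-endian stores the least-significant byte at the lowest address.
Reassemble most-significant byte first: 71 0C CC 9E → 0x710CCC9E.

0x710CCC9E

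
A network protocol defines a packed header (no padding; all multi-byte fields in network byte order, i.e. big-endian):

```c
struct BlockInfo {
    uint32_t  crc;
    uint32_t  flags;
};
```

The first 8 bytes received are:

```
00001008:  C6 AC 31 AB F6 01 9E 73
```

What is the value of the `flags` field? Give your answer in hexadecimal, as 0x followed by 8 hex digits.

`flags` follows `crc` (4 bytes), so it starts at byte offset 4 and occupies 4 bytes.
Bytes at offsets 4..7: F6 01 9E 73.
Big-endian: lowest address holds the most-significant byte.
The bytes are already most-significant first: 0xF6019E73.

0xF6019E73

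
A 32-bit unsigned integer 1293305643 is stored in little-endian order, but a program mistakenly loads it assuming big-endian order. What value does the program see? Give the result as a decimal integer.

726079053

1293305643 in 32-bit hexadecimal is 0x4D16472B.
Stored little-endian, the bytes at ascending addresses are 2B 47 16 4D.
Read back as big-endian, the last byte is least significant, giving 0x2B47164D.
0x2B47164D = 726079053.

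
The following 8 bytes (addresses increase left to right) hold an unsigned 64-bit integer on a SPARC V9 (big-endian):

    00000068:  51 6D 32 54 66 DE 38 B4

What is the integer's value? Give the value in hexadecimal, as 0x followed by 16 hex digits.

0x516D325466DE38B4

Big-endian stores the most-significant byte at the lowest address.
The bytes are already most-significant first: 0x516D325466DE38B4.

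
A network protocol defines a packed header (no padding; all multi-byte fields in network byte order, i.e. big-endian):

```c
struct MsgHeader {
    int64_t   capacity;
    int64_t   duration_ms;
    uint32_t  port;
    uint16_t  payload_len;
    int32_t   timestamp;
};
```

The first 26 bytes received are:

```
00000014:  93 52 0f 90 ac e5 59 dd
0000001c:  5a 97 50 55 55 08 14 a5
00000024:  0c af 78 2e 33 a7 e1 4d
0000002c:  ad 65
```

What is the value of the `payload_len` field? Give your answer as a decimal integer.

`payload_len` follows `capacity` (8 B), `duration_ms` (8 B), `port` (4 B), so it starts at offset 8 + 8 + 4 = 20 and occupies 2 bytes.
Bytes at offsets 20..21: 33 A7.
Big-endian: lowest address holds the most-significant byte.
The bytes are already most-significant first: 0x33A7.
0x33A7 = 13223.

13223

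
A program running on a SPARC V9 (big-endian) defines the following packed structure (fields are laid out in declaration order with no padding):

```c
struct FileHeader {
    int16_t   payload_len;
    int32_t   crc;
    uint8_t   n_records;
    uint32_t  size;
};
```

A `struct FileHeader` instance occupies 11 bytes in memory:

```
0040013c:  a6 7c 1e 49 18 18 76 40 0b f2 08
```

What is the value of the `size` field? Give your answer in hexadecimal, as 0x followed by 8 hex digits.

0x400BF208

`size` follows `payload_len` (2 B), `crc` (4 B), `n_records` (1 B), so it starts at offset 2 + 4 + 1 = 7 and occupies 4 bytes.
Bytes at offsets 7..10: 40 0B F2 08.
Big-endian: lowest address holds the most-significant byte.
The bytes are already most-significant first: 0x400BF208.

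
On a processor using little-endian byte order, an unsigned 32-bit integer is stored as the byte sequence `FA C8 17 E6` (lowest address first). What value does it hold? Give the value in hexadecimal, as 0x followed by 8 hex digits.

0xE617C8FA

In little-endian order the low byte comes first in memory.
Reassemble most-significant byte first: E6 17 C8 FA → 0xE617C8FA.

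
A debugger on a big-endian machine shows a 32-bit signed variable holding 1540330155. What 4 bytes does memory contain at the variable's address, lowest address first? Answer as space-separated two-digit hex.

5B CF 92 AB

1540330155 in hexadecimal, padded to 32 bits, is 0x5BCF92AB.
Split into bytes (most-significant first): 5B CF 92 AB.
In big-endian order the high byte comes first in memory.
So the memory order matches the most-significant-first order: 5B CF 92 AB.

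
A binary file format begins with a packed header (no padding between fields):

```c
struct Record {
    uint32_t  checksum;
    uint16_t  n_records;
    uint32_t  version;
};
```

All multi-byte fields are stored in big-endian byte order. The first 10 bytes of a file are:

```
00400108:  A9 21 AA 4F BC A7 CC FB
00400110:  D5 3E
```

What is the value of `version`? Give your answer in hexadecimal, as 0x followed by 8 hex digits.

`version` follows `checksum` (4 B), `n_records` (2 B), so it starts at offset 4 + 2 = 6 and occupies 4 bytes.
Bytes at offsets 6..9: CC FB D5 3E.
Big-endian stores the most-significant byte at the lowest address.
The bytes are already most-significant first: 0xCCFBD53E.

0xCCFBD53E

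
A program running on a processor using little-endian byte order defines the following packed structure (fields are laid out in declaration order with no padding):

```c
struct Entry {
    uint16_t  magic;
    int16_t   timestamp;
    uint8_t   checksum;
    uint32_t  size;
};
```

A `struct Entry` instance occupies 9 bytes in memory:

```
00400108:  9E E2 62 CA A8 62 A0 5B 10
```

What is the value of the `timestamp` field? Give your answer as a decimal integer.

`timestamp` follows `magic` (2 bytes), so it starts at byte offset 2 and occupies 2 bytes.
Bytes at offsets 2..3: 62 CA.
In little-endian order the low byte comes first in memory.
Reassemble most-significant byte first: CA 62 → 0xCA62.
Top bit is set, so as a signed 16-bit value this is 0xCA62 − 2^16 = -13726.

-13726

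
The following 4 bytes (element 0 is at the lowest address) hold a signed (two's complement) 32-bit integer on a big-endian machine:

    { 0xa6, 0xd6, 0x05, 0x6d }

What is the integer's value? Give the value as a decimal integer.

-1495923347

Big-endian: lowest address holds the most-significant byte.
The bytes are already most-significant first: 0xA6D6056D.
Top bit is set, so as a signed 32-bit value this is 0xA6D6056D − 2^32 = -1495923347.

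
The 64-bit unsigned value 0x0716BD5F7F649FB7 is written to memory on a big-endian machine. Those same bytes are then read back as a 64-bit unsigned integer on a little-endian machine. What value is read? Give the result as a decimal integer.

Stored big-endian, the bytes at ascending addresses are 07 16 BD 5F 7F 64 9F B7.
Read back as little-endian, the first byte is least significant, giving 0xB79F647F5FBD1607.
0xB79F647F5FBD1607 = 13231404728467658247.

13231404728467658247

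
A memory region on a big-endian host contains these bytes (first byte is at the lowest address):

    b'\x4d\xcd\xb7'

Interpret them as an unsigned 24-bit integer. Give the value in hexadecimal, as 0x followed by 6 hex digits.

Big-endian: lowest address holds the most-significant byte.
The bytes are already most-significant first: 0x4DCDB7.

0x4DCDB7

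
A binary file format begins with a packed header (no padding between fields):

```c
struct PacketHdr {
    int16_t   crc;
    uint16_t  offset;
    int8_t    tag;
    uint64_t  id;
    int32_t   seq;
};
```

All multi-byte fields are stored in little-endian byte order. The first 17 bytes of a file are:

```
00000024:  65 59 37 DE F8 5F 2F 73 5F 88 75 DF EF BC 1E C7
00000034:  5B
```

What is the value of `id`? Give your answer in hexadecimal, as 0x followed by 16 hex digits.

`id` follows `crc` (2 B), `offset` (2 B), `tag` (1 B), so it starts at offset 2 + 2 + 1 = 5 and occupies 8 bytes.
Bytes at offsets 5..12: 5F 2F 73 5F 88 75 DF EF.
Little-endian stores the least-significant byte at the lowest address.
Reassemble most-significant byte first: EF DF 75 88 5F 73 2F 5F → 0xEFDF75885F732F5F.

0xEFDF75885F732F5F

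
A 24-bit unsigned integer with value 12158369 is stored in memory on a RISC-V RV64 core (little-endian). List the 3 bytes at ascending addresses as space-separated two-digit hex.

12158369 in hexadecimal, padded to 24 bits, is 0xB985A1.
Split into bytes (most-significant first): B9 85 A1.
Little-endian: lowest address holds the least-significant byte.
So at ascending addresses the bytes are A1 85 B9.

A1 85 B9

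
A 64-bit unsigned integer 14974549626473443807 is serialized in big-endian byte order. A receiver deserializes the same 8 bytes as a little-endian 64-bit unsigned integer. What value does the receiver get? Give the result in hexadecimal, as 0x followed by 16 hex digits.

0xDF7168F58B49D0CF

14974549626473443807 in 64-bit hexadecimal is 0xCFD0498BF56871DF.
Stored big-endian, the bytes at ascending addresses are CF D0 49 8B F5 68 71 DF.
Read back as little-endian, the first byte is least significant, giving 0xDF7168F58B49D0CF.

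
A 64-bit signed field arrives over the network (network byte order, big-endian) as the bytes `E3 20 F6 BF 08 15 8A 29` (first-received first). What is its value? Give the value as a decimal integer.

-2080391727510353367

Big-endian: lowest address holds the most-significant byte.
The bytes are already most-significant first: 0xE320F6BF08158A29.
Top bit is set, so as a signed 64-bit value this is 0xE320F6BF08158A29 − 2^64 = -2080391727510353367.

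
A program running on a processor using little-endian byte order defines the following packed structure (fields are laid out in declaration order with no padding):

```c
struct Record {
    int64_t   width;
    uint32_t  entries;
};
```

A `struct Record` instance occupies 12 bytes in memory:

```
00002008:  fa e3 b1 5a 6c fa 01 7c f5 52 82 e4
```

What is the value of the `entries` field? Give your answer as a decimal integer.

`entries` follows `width` (8 bytes), so it starts at byte offset 8 and occupies 4 bytes.
Bytes at offsets 8..11: F5 52 82 E4.
Little-endian stores the least-significant byte at the lowest address.
Reassemble most-significant byte first: E4 82 52 F5 → 0xE48252F5.
0xE48252F5 = 3833746165.

3833746165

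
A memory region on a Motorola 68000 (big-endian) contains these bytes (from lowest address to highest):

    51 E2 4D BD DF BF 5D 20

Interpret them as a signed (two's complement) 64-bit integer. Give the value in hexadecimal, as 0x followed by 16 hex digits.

0x51E24DBDDFBF5D20

Big-endian: lowest address holds the most-significant byte.
The bytes are already most-significant first: 0x51E24DBDDFBF5D20.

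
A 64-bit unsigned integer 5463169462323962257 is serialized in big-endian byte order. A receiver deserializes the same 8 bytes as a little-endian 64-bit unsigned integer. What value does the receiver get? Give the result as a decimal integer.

10511846066613375307

5463169462323962257 in 64-bit hexadecimal is 0x4BD113AE4D94E191.
Stored big-endian, the bytes at ascending addresses are 4B D1 13 AE 4D 94 E1 91.
Read back as little-endian, the first byte is least significant, giving 0x91E1944DAE13D14B.
0x91E1944DAE13D14B = 10511846066613375307.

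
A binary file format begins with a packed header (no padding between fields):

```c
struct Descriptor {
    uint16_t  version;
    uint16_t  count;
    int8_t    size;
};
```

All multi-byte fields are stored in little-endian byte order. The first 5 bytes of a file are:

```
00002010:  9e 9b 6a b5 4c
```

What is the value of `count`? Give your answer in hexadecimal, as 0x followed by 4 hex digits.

`count` follows `version` (2 bytes), so it starts at byte offset 2 and occupies 2 bytes.
Bytes at offsets 2..3: 6A B5.
Little-endian stores the least-significant byte at the lowest address.
Reassemble most-significant byte first: B5 6A → 0xB56A.

0xB56A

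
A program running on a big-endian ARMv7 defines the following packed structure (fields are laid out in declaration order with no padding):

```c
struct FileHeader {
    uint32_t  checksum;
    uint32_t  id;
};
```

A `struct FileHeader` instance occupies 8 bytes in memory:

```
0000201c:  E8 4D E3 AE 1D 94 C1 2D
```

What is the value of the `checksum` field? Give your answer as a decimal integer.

`checksum` is the first field, at byte offset 0, occupying 4 bytes.
Bytes at offsets 0..3: E8 4D E3 AE.
Big-endian stores the most-significant byte at the lowest address.
The bytes are already most-significant first: 0xE84DE3AE.
0xE84DE3AE = 3897418670.

3897418670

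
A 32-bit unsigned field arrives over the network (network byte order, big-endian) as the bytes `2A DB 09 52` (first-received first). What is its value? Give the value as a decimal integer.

718997842

Big-endian: lowest address holds the most-significant byte.
The bytes are already most-significant first: 0x2ADB0952.
0x2ADB0952 = 718997842.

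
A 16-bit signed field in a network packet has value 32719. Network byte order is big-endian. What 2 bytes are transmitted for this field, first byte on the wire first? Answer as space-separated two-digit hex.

7F CF

32719 in hexadecimal, padded to 16 bits, is 0x7FCF.
Split into bytes (most-significant first): 7F CF.
Big-endian stores the most-significant byte at the lowest address.
So the memory order matches the most-significant-first order: 7F CF.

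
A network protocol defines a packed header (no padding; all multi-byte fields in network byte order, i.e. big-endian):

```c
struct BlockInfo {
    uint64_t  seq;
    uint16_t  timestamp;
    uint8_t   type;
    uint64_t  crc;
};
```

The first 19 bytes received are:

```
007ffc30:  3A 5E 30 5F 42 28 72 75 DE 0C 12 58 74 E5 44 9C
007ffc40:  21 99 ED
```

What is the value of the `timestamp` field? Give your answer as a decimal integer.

`timestamp` follows `seq` (8 bytes), so it starts at byte offset 8 and occupies 2 bytes.
Bytes at offsets 8..9: DE 0C.
Big-endian: lowest address holds the most-significant byte.
The bytes are already most-significant first: 0xDE0C.
0xDE0C = 56844.

56844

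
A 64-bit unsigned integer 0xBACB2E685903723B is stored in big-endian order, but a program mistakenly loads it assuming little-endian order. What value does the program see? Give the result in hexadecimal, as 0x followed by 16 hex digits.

0x3B720359682ECBBA

Stored big-endian, the bytes at ascending addresses are BA CB 2E 68 59 03 72 3B.
Read back as little-endian, the first byte is least significant, giving 0x3B720359682ECBBA.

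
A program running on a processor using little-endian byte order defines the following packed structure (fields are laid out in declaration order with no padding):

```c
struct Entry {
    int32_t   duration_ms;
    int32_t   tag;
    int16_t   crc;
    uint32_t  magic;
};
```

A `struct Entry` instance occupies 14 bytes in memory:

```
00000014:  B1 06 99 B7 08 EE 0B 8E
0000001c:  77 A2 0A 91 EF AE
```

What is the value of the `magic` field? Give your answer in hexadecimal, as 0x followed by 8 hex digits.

`magic` follows `duration_ms` (4 B), `tag` (4 B), `crc` (2 B), so it starts at offset 4 + 4 + 2 = 10 and occupies 4 bytes.
Bytes at offsets 10..13: 0A 91 EF AE.
Little-endian: lowest address holds the least-significant byte.
Reassemble most-significant byte first: AE EF 91 0A → 0xAEEF910A.

0xAEEF910A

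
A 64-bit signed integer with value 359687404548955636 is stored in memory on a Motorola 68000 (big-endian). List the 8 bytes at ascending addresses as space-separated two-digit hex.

359687404548955636 in hexadecimal, padded to 64 bits, is 0x04FDDDC9EA529DF4.
Split into bytes (most-significant first): 04 FD DD C9 EA 52 9D F4.
In big-endian order the high byte comes first in memory.
So the memory order matches the most-significant-first order: 04 FD DD C9 EA 52 9D F4.

04 FD DD C9 EA 52 9D F4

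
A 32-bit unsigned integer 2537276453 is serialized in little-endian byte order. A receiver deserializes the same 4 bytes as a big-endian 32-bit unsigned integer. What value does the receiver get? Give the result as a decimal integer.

2537276453 in 32-bit hexadecimal is 0x973BC425.
Stored little-endian, the bytes at ascending addresses are 25 C4 3B 97.
Read back as big-endian, the last byte is least significant, giving 0x25C43B97.
0x25C43B97 = 633617303.

633617303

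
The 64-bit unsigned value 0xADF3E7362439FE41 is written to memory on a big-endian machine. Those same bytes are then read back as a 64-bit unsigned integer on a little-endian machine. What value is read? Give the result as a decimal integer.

Stored big-endian, the bytes at ascending addresses are AD F3 E7 36 24 39 FE 41.
Read back as little-endian, the first byte is least significant, giving 0x41FE392436E7F3AD.
0x41FE392436E7F3AD = 4755301084252599213.

4755301084252599213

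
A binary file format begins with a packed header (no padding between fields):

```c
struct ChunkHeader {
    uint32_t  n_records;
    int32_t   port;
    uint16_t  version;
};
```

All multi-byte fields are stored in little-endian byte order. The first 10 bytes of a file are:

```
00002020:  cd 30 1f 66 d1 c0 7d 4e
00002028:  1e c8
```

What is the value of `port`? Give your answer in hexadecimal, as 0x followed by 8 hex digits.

`port` follows `n_records` (4 bytes), so it starts at byte offset 4 and occupies 4 bytes.
Bytes at offsets 4..7: D1 C0 7D 4E.
In little-endian order the low byte comes first in memory.
Reassemble most-significant byte first: 4E 7D C0 D1 → 0x4E7DC0D1.

0x4E7DC0D1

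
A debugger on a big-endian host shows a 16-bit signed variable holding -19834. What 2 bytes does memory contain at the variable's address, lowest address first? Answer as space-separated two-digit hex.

Two's complement of -19834 in 16 bits: 19834 = 0x4D7A; invert → 0xB285; add 1 → 0xB286.
Split into bytes (most-significant first): B2 86.
Big-endian: lowest address holds the most-significant byte.
So the memory order matches the most-significant-first order: B2 86.

B2 86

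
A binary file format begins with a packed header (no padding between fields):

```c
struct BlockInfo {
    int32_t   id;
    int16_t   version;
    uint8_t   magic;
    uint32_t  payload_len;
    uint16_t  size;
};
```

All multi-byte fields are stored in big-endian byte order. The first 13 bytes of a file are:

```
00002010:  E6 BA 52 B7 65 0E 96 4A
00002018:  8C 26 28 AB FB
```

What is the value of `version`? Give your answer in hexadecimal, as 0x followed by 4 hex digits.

`version` follows `id` (4 bytes), so it starts at byte offset 4 and occupies 2 bytes.
Bytes at offsets 4..5: 65 0E.
In big-endian order the high byte comes first in memory.
The bytes are already most-significant first: 0x650E.

0x650E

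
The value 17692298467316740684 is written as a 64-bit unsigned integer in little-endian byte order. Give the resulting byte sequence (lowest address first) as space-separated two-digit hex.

4C 32 9A DC B7 AB 87 F5

17692298467316740684 in hexadecimal, padded to 64 bits, is 0xF587ABB7DC9A324C.
Split into bytes (most-significant first): F5 87 AB B7 DC 9A 32 4C.
In little-endian order the low byte comes first in memory.
So at ascending addresses the bytes are 4C 32 9A DC B7 AB 87 F5.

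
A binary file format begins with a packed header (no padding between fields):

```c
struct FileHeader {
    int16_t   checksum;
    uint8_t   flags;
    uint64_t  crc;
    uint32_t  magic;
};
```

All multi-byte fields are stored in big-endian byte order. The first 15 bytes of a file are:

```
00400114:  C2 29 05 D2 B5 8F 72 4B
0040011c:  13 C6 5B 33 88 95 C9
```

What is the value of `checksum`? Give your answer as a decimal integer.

`checksum` is the first field, at byte offset 0, occupying 2 bytes.
Bytes at offsets 0..1: C2 29.
Big-endian stores the most-significant byte at the lowest address.
The bytes are already most-significant first: 0xC229.
Top bit is set, so as a signed 16-bit value this is 0xC229 − 2^16 = -15831.

-15831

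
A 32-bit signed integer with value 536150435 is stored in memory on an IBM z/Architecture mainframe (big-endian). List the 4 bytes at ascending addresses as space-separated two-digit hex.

536150435 in hexadecimal, padded to 32 bits, is 0x1FF501A3.
Split into bytes (most-significant first): 1F F5 01 A3.
Big-endian: lowest address holds the most-significant byte.
So the memory order matches the most-significant-first order: 1F F5 01 A3.

1F F5 01 A3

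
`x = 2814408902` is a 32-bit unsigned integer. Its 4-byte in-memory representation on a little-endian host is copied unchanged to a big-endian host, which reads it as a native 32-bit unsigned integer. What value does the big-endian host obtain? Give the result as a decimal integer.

2814408902 in 32-bit hexadecimal is 0xA7C078C6.
Stored little-endian, the bytes at ascending addresses are C6 78 C0 A7.
Read back as big-endian, the last byte is least significant, giving 0xC678C0A7.
0xC678C0A7 = 3329802407.

3329802407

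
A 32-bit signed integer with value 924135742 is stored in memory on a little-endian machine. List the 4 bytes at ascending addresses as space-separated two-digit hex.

924135742 in hexadecimal, padded to 32 bits, is 0x3715313E.
Split into bytes (most-significant first): 37 15 31 3E.
Little-endian: lowest address holds the least-significant byte.
So at ascending addresses the bytes are 3E 31 15 37.

3E 31 15 37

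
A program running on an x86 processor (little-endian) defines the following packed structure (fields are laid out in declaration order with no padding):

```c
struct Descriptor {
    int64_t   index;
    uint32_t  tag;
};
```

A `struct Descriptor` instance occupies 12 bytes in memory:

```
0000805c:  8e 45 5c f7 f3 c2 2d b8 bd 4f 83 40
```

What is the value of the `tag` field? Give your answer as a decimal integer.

`tag` follows `index` (8 bytes), so it starts at byte offset 8 and occupies 4 bytes.
Bytes at offsets 8..11: BD 4F 83 40.
Little-endian: lowest address holds the least-significant byte.
Reassemble most-significant byte first: 40 83 4F BD → 0x40834FBD.
0x40834FBD = 1082347453.

1082347453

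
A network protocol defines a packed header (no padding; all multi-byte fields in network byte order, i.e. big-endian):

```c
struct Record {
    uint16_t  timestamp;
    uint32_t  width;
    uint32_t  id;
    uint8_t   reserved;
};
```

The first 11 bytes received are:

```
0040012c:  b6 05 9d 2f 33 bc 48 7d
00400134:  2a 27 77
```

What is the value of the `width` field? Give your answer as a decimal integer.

2637116348

`width` follows `timestamp` (2 bytes), so it starts at byte offset 2 and occupies 4 bytes.
Bytes at offsets 2..5: 9D 2F 33 BC.
Big-endian stores the most-significant byte at the lowest address.
The bytes are already most-significant first: 0x9D2F33BC.
0x9D2F33BC = 2637116348.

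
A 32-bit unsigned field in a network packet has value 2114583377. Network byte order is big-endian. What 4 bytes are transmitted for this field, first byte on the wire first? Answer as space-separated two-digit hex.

7E 09 FB 51

2114583377 in hexadecimal, padded to 32 bits, is 0x7E09FB51.
Split into bytes (most-significant first): 7E 09 FB 51.
Big-endian: lowest address holds the most-significant byte.
So the memory order matches the most-significant-first order: 7E 09 FB 51.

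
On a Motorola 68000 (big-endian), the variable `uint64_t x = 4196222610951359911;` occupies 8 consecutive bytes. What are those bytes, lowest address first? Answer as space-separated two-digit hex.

4196222610951359911 in hexadecimal, padded to 64 bits, is 0x3A3BFA3B6C37CDA7.
Split into bytes (most-significant first): 3A 3B FA 3B 6C 37 CD A7.
Big-endian: lowest address holds the most-significant byte.
So the memory order matches the most-significant-first order: 3A 3B FA 3B 6C 37 CD A7.

3A 3B FA 3B 6C 37 CD A7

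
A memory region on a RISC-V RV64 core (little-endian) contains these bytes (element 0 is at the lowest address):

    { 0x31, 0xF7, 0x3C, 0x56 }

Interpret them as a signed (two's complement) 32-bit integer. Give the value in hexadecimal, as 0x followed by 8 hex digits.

In little-endian order the low byte comes first in memory.
Reassemble most-significant byte first: 56 3C F7 31 → 0x563CF731.

0x563CF731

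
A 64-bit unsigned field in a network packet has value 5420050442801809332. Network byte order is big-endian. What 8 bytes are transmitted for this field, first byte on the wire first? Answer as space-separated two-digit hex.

5420050442801809332 in hexadecimal, padded to 64 bits, is 0x4B37E3293BE687B4.
Split into bytes (most-significant first): 4B 37 E3 29 3B E6 87 B4.
Big-endian stores the most-significant byte at the lowest address.
So the memory order matches the most-significant-first order: 4B 37 E3 29 3B E6 87 B4.

4B 37 E3 29 3B E6 87 B4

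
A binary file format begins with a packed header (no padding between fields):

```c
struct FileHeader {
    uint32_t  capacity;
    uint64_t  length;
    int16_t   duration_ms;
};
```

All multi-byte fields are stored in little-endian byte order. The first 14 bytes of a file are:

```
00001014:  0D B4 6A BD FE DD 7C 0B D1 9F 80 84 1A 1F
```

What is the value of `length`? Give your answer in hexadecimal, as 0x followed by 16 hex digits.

`length` follows `capacity` (4 bytes), so it starts at byte offset 4 and occupies 8 bytes.
Bytes at offsets 4..11: FE DD 7C 0B D1 9F 80 84.
In little-endian order the low byte comes first in memory.
Reassemble most-significant byte first: 84 80 9F D1 0B 7C DD FE → 0x84809FD10B7CDDFE.

0x84809FD10B7CDDFE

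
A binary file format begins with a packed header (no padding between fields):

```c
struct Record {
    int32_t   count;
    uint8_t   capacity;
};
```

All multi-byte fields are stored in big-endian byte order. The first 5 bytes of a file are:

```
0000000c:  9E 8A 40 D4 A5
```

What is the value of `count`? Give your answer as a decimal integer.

`count` is the first field, at byte offset 0, occupying 4 bytes.
Bytes at offsets 0..3: 9E 8A 40 D4.
Big-endian: lowest address holds the most-significant byte.
The bytes are already most-significant first: 0x9E8A40D4.
Top bit is set, so as a signed 32-bit value this is 0x9E8A40D4 − 2^32 = -1635106604.

-1635106604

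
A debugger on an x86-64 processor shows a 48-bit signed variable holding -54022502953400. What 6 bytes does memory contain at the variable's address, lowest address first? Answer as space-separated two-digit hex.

48 CE E6 E7 DD CE

Two's complement of -54022502953400 in 48 bits: 54022502953400 = 0x3122181931B8; invert → 0xCEDDE7E6CE47; add 1 → 0xCEDDE7E6CE48.
Split into bytes (most-significant first): CE DD E7 E6 CE 48.
Little-endian stores the least-significant byte at the lowest address.
So at ascending addresses the bytes are 48 CE E6 E7 DD CE.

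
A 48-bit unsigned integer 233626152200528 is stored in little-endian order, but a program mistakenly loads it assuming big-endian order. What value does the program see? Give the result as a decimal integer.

88965135956948

233626152200528 in 48-bit hexadecimal is 0xD47B53CFE950.
Stored little-endian, the bytes at ascending addresses are 50 E9 CF 53 7B D4.
Read back as big-endian, the last byte is least significant, giving 0x50E9CF537BD4.
0x50E9CF537BD4 = 88965135956948.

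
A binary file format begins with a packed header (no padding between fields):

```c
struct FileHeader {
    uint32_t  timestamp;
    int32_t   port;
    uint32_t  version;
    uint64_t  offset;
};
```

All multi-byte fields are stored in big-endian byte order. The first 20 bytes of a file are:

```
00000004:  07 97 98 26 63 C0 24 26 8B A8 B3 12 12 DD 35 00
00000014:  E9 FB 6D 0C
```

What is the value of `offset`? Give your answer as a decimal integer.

1359300940577598732

`offset` follows `timestamp` (4 B), `port` (4 B), `version` (4 B), so it starts at offset 4 + 4 + 4 = 12 and occupies 8 bytes.
Bytes at offsets 12..19: 12 DD 35 00 E9 FB 6D 0C.
Big-endian: lowest address holds the most-significant byte.
The bytes are already most-significant first: 0x12DD3500E9FB6D0C.
0x12DD3500E9FB6D0C = 1359300940577598732.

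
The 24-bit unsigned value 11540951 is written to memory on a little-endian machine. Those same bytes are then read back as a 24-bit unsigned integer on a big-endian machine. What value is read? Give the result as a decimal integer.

14096816

11540951 in 24-bit hexadecimal is 0xB019D7.
Stored little-endian, the bytes at ascending addresses are D7 19 B0.
Read back as big-endian, the last byte is least significant, giving 0xD719B0.
0xD719B0 = 14096816.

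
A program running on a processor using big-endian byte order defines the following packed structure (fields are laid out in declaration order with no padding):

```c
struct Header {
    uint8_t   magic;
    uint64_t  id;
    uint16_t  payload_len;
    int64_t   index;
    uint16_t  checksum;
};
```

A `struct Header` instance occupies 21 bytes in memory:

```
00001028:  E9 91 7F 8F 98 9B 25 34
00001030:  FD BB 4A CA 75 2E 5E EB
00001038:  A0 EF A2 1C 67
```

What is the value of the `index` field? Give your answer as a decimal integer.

`index` follows `magic` (1 B), `id` (8 B), `payload_len` (2 B), so it starts at offset 1 + 8 + 2 = 11 and occupies 8 bytes.
Bytes at offsets 11..18: CA 75 2E 5E EB A0 EF A2.
Big-endian: lowest address holds the most-significant byte.
The bytes are already most-significant first: 0xCA752E5EEBA0EFA2.
Top bit is set, so as a signed 64-bit value this is 0xCA752E5EEBA0EFA2 − 2^64 = -3858126520557965406.

-3858126520557965406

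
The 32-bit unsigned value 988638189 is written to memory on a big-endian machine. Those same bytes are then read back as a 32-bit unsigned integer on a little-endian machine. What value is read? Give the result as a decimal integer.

988638189 in 32-bit hexadecimal is 0x3AED6BED.
Stored big-endian, the bytes at ascending addresses are 3A ED 6B ED.
Read back as little-endian, the first byte is least significant, giving 0xED6BED3A.
0xED6BED3A = 3983273274.

3983273274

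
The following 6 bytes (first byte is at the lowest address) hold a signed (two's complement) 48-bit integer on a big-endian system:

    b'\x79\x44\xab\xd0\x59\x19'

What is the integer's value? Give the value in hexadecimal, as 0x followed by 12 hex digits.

0x7944ABD05919

In big-endian order the high byte comes first in memory.
The bytes are already most-significant first: 0x7944ABD05919.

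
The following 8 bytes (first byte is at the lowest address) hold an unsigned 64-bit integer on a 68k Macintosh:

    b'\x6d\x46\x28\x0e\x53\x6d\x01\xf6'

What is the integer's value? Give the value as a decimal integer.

7874025040498196982

Big-endian: lowest address holds the most-significant byte.
The bytes are already most-significant first: 0x6D46280E536D01F6.
0x6D46280E536D01F6 = 7874025040498196982.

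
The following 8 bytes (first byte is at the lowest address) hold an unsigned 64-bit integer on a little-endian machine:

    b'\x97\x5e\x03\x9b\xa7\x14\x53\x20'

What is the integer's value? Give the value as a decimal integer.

2329228142373461655

In little-endian order the low byte comes first in memory.
Reassemble most-significant byte first: 20 53 14 A7 9B 03 5E 97 → 0x205314A79B035E97.
0x205314A79B035E97 = 2329228142373461655.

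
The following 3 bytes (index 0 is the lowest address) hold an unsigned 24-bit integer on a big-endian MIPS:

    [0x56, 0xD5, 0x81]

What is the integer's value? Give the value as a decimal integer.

In big-endian order the high byte comes first in memory.
The bytes are already most-significant first: 0x56D581.
0x56D581 = 5690753.

5690753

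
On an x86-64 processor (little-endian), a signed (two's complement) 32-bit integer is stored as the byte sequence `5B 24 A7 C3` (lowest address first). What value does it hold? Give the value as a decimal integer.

-1012456357

In little-endian order the low byte comes first in memory.
Reassemble most-significant byte first: C3 A7 24 5B → 0xC3A7245B.
Top bit is set, so as a signed 32-bit value this is 0xC3A7245B − 2^32 = -1012456357.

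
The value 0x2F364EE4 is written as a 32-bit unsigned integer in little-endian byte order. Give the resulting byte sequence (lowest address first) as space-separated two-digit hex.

E4 4E 36 2F

Split into bytes (most-significant first): 2F 36 4E E4.
Little-endian stores the least-significant byte at the lowest address.
So at ascending addresses the bytes are E4 4E 36 2F.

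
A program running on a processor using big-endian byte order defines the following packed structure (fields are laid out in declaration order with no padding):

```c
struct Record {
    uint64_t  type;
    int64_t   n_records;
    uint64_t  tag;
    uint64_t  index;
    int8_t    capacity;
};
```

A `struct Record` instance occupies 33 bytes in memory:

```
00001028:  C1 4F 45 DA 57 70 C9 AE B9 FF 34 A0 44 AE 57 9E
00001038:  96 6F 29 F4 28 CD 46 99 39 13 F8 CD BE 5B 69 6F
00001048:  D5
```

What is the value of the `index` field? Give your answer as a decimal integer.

4112904447265040751

`index` follows `type` (8 B), `n_records` (8 B), `tag` (8 B), so it starts at offset 8 + 8 + 8 = 24 and occupies 8 bytes.
Bytes at offsets 24..31: 39 13 F8 CD BE 5B 69 6F.
Big-endian: lowest address holds the most-significant byte.
The bytes are already most-significant first: 0x3913F8CDBE5B696F.
0x3913F8CDBE5B696F = 4112904447265040751.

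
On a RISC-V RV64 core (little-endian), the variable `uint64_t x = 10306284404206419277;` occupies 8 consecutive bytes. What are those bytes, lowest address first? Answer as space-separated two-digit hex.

10306284404206419277 in hexadecimal, padded to 64 bits, is 0x8F07470F82DF3D4D.
Split into bytes (most-significant first): 8F 07 47 0F 82 DF 3D 4D.
Little-endian: lowest address holds the least-significant byte.
So at ascending addresses the bytes are 4D 3D DF 82 0F 47 07 8F.

4D 3D DF 82 0F 47 07 8F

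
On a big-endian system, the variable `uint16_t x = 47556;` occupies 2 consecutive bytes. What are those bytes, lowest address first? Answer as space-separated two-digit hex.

47556 in hexadecimal, padded to 16 bits, is 0xB9C4.
Split into bytes (most-significant first): B9 C4.
Big-endian stores the most-significant byte at the lowest address.
So the memory order matches the most-significant-first order: B9 C4.

B9 C4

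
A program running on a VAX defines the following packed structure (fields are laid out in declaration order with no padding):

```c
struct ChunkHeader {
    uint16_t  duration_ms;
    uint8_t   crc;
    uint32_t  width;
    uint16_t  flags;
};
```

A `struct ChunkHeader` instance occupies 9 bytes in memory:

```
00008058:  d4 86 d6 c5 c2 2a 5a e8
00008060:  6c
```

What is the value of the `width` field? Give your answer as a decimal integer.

1512751813

`width` follows `duration_ms` (2 B), `crc` (1 B), so it starts at offset 2 + 1 = 3 and occupies 4 bytes.
Bytes at offsets 3..6: C5 C2 2A 5A.
Little-endian stores the least-significant byte at the lowest address.
Reassemble most-significant byte first: 5A 2A C2 C5 → 0x5A2AC2C5.
0x5A2AC2C5 = 1512751813.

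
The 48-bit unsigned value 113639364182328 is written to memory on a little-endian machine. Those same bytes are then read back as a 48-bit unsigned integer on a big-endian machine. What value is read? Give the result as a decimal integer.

113639364182328 in 48-bit hexadecimal is 0x675AB9EF4138.
Stored little-endian, the bytes at ascending addresses are 38 41 EF B9 5A 67.
Read back as big-endian, the last byte is least significant, giving 0x3841EFB95A67.
0x3841EFB95A67 = 61855845931623.

61855845931623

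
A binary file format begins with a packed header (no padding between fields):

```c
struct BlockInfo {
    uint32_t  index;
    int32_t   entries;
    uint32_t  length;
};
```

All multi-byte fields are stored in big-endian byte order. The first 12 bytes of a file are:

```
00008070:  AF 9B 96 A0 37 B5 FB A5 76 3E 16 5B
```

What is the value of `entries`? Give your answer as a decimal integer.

`entries` follows `index` (4 bytes), so it starts at byte offset 4 and occupies 4 bytes.
Bytes at offsets 4..7: 37 B5 FB A5.
In big-endian order the high byte comes first in memory.
The bytes are already most-significant first: 0x37B5FBA5.
0x37B5FBA5 = 934673317.

934673317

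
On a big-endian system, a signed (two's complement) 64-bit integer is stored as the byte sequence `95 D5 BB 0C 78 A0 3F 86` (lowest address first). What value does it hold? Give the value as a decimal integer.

-7650002729781149818

Big-endian stores the most-significant byte at the lowest address.
The bytes are already most-significant first: 0x95D5BB0C78A03F86.
Top bit is set, so as a signed 64-bit value this is 0x95D5BB0C78A03F86 − 2^64 = -7650002729781149818.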